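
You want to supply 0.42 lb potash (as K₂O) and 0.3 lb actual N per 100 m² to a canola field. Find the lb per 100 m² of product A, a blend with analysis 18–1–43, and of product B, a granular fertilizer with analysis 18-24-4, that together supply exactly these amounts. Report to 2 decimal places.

0.91 lb product A, 0.76 lb product B

Let a = lb of product A, b = lb of product B (per 100 m²).
K₂O: 0.43·a + 0.04·b = 0.42
N: 0.18·a + 0.18·b = 0.3
Solving simultaneously: a = 0.905983, b = 0.760684.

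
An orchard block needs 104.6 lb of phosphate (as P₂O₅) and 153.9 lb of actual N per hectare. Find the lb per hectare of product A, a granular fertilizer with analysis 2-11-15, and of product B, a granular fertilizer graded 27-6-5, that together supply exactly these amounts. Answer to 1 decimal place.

Per-hectare balance (a = product A, b = product B):
P₂O₅: 0.11·a + 0.06·b = 104.6
N: 0.02·a + 0.27·b = 153.9
Solving simultaneously: a = 666.947, b = 520.596.

666.9 lb product A, 520.6 lb product B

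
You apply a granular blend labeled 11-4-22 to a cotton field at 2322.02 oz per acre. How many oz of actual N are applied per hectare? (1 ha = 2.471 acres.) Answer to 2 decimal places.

631.15 oz N per hectare

nitrogen per acre = 2322.02 × 11% = 255.422 oz.
Convert to per hectare: 255.422 × 2.471 = 631.148 oz.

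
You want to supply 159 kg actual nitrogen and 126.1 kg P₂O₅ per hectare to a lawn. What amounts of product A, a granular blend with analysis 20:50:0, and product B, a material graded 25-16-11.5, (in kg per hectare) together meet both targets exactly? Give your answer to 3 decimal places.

65.430 kg product A, 583.656 kg product B

With a, b = kg per hectare of product A and product B:
N: 0.2·a + 0.25·b = 159
P₂O₅: 0.5·a + 0.16·b = 126.1
Eliminate a: (row1) − 0.2/0.5·(row2) → 0.186·b = 108.56, so b = 583.6559.
Back-substitute: a = (159 − 0.25·583.6559) / 0.2 = 65.4301.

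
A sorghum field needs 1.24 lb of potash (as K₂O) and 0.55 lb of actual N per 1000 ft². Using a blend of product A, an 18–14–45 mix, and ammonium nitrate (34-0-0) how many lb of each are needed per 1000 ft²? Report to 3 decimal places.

Let a = lb of product A, b = lb of ammonium nitrate (per 1000 ft²).
K₂O: 0.45·a + 0·b = 1.24
N: 0.18·a + 0.34·b = 0.55
Eliminate a: (row1) − 0.45/0.18·(row2) → -0.85·b = -0.135, so b = 0.158824.
Back-substitute: a = (1.24 − 0·0.158824) / 0.45 = 2.75556.

2.756 lb product A, 0.159 lb ammonium nitrate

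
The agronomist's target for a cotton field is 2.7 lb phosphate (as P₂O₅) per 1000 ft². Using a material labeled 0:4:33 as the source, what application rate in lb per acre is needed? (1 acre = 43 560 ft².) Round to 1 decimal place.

2940.3 lb of product per acre

Product per 1000 ft² = 2.7 / 4% = 67.5 lb.
Convert to per acre: 67.5 × 43.56 = 2940.3 lb.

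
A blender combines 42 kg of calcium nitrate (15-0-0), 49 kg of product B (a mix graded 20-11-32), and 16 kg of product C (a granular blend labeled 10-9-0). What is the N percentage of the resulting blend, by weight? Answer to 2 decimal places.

16.54% N

Total mass = 42 + 49 + 16 = 107 kg.
N mass = 15%×42 + 20%×49 + 10%×16 = 17.7 kg.
% N = 17.7 / 107 = 16.5421%.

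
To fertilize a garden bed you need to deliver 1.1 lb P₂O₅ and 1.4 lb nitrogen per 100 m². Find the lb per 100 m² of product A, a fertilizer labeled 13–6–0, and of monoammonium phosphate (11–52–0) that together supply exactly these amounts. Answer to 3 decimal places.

Per-100 m² balance (a = product A, b = monoammonium phosphate):
P₂O₅: 0.06·a + 0.52·b = 1.1
N: 0.13·a + 0.11·b = 1.4
From row1: a = (1.1 − 0.52·b) / 0.06.
Into row2: 0.13·(1.1 − 0.52·b)/0.06 + 0.11·b = 1.4 → b = 0.967213, a = 9.95082.

9.951 lb product A, 0.967 lb monoammonium phosphate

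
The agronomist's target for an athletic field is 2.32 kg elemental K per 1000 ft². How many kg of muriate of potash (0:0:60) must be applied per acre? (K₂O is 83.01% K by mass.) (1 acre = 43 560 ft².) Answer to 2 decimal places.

202.91 kg of product per acre

As K₂O: 2.32 / 0.8301 = 2.79484 kg per 1000 ft².
Product per 1000 ft² = 2.79484 / 60% = 4.65807 kg.
Convert to per acre: 4.65807 × 43.56 = 202.906 kg.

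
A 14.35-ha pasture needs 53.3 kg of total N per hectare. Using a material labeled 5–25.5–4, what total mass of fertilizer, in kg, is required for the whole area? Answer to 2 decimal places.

Product per hectare = 53.3 / 5% = 1066 kg.
Total product = 1066 × 14.35 = 15297.1 kg.

15297.10 kg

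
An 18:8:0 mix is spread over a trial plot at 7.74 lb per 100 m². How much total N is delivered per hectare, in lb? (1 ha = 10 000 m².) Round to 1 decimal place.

nitrogen per 100 m² = 7.74 × 18% = 1.3932 lb.
Convert to per hectare: 1.3932 × 100 = 139.32 lb.

139.3 lb N per hectare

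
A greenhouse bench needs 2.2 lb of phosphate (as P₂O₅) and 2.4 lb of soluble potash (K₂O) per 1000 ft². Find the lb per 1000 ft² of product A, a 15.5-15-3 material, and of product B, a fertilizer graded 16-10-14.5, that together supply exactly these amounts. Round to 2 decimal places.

Let a = lb of product A, b = lb of product B (per 1000 ft²).
P₂O₅: 0.15·a + 0.1·b = 2.2
K₂O: 0.03·a + 0.145·b = 2.4
Solving simultaneously: a = 4.21333, b = 15.68.

4.21 lb product A, 15.68 lb product B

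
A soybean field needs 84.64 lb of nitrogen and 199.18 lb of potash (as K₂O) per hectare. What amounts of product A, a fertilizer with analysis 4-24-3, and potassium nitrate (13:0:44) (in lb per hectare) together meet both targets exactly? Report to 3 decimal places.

With a, b = lb per hectare of product A and potassium nitrate:
N: 0.04·a + 0.13·b = 84.64
K₂O: 0.03·a + 0.44·b = 199.18
Eliminate b: (row1) − 0.13/0.44·(row2) → 0.0311364·a = 25.7914, so a = 828.3358.
Then b = (199.18 − 0.03·828.3358) / 0.44 = 396.2044.

828.336 lb product A, 396.204 lb potassium nitrate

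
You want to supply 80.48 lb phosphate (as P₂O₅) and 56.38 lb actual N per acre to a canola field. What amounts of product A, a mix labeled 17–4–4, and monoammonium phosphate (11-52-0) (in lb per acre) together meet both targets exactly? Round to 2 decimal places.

Let a = lb of product A, b = lb of monoammonium phosphate (per acre).
P₂O₅: 0.04·a + 0.52·b = 80.48
N: 0.17·a + 0.11·b = 56.38
From row1: a = (80.48 − 0.52·b) / 0.04.
Into row2: 0.17·(80.48 − 0.52·b)/0.04 + 0.11·b = 56.38 → b = 136.029, a = 243.629.

243.63 lb product A, 136.03 lb monoammonium phosphate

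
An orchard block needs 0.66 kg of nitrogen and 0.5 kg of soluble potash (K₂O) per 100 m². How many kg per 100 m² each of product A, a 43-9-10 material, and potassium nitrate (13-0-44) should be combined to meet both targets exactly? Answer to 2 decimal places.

1.28 kg product A, 0.85 kg potassium nitrate

Per-100 m² balance (a = product A, b = potassium nitrate):
N: 0.43·a + 0.13·b = 0.66
K₂O: 0.1·a + 0.44·b = 0.5
From row1: a = (0.66 − 0.13·b) / 0.43.
Into row2: 0.1·(0.66 − 0.13·b)/0.43 + 0.44·b = 0.5 → b = 0.84563, a = 1.27923.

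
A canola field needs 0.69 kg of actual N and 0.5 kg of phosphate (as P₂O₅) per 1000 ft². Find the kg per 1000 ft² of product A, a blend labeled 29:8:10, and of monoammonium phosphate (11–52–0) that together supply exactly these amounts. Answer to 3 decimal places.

2.139 kg product A, 0.632 kg monoammonium phosphate

With a, b = kg per 1000 ft² of product A and monoammonium phosphate:
N: 0.29·a + 0.11·b = 0.69
P₂O₅: 0.08·a + 0.52·b = 0.5
Solving simultaneously: a = 2.13944, b = 0.632394.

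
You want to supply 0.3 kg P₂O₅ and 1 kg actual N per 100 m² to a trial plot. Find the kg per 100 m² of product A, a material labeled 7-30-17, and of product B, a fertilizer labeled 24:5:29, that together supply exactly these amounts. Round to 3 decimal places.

0.321 kg product A, 4.073 kg product B

Let a = kg of product A, b = kg of product B (per 100 m²).
P₂O₅: 0.3·a + 0.05·b = 0.3
N: 0.07·a + 0.24·b = 1
Solving simultaneously: a = 0.321168, b = 4.07299.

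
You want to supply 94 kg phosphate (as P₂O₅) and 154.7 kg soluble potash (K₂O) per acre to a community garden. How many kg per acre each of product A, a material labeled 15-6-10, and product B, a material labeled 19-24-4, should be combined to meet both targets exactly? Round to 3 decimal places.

With a, b = kg per acre of product A and product B:
P₂O₅: 0.06·a + 0.24·b = 94
K₂O: 0.1·a + 0.04·b = 154.7
From row1: a = (94 − 0.24·b) / 0.06.
Into row2: 0.1·(94 − 0.24·b)/0.06 + 0.04·b = 154.7 → b = 5.46296, a = 1544.8148.

1544.815 kg product A, 5.463 kg product B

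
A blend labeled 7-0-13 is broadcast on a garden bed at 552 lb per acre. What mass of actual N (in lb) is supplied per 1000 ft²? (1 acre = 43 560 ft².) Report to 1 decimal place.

0.9 lb N per thousand sq ft

nitrogen per acre = 552 × 7% = 38.64 lb.
Convert to per 1000 ft²: 38.64 × 0.0229568 = 0.887052 lb.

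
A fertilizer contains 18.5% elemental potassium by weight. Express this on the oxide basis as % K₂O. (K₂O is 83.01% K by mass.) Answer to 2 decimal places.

%K₂O = 18.5 / 0.8301 = 22.2865%.

22.29% K₂O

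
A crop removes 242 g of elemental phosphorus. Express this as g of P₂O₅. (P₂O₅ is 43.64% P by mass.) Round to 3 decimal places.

P₂O₅ = 242 / 0.4364 = 554.5371 g.

554.537 g P₂O₅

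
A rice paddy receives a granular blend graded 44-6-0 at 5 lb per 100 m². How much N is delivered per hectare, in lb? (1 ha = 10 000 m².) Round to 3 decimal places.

220.000 lb N per hectare

nitrogen per 100 m² = 5 × 44% = 2.2 lb.
Convert to per hectare: 2.2 × 100 = 220 lb.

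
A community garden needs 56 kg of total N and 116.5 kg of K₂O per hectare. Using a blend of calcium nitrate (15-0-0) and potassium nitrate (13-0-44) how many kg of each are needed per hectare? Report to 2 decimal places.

Per-hectare balance (a = calcium nitrate, b = potassium nitrate):
N: 0.15·a + 0.13·b = 56
K₂O: 0·a + 0.44·b = 116.5
Solving simultaneously: a = 143.864, b = 264.773.

143.86 kg calcium nitrate, 264.77 kg potassium nitrate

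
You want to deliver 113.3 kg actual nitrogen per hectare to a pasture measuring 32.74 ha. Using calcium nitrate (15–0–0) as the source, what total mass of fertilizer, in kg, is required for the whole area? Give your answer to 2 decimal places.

24729.61 kg

Product per hectare = 113.3 / 15% = 755.333 kg.
Total product = 755.333 × 32.74 = 24729.613 kg.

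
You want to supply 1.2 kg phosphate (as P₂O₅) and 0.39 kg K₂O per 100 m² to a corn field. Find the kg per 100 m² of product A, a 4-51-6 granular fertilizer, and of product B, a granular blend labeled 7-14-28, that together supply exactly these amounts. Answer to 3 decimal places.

2.094 kg product A, 0.944 kg product B

With a, b = kg per 100 m² of product A and product B:
P₂O₅: 0.51·a + 0.14·b = 1.2
K₂O: 0.06·a + 0.28·b = 0.39
Eliminate b: (row1) − 0.14/0.28·(row2) → 0.48·a = 1.005, so a = 2.09375.
Then b = (0.39 − 0.06·2.09375) / 0.28 = 0.944196.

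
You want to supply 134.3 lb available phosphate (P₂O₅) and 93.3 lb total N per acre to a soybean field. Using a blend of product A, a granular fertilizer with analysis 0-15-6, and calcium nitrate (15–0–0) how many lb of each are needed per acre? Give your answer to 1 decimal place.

Per-acre balance (a = product A, b = calcium nitrate):
P₂O₅: 0.15·a + 0·b = 134.3
N: 0·a + 0.15·b = 93.3
Solving simultaneously: a = 895.333, b = 622.

895.3 lb product A, 622.0 lb calcium nitrate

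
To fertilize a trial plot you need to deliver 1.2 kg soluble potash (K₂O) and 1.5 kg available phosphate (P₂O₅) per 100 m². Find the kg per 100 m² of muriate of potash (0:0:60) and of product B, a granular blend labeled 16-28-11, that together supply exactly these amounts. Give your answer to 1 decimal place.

Let a = kg of muriate of potash, b = kg of product B (per 100 m²).
K₂O: 0.6·a + 0.11·b = 1.2
P₂O₅: 0·a + 0.28·b = 1.5
Solving simultaneously: a = 1.01786, b = 5.35714.

1.0 kg muriate of potash, 5.4 kg product B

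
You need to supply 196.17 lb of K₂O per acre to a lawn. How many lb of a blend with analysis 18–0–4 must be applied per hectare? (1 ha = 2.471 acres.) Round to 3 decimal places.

Product per acre = 196.17 / 4% = 4904.25 lb.
Convert to per hectare: 4904.25 × 2.471 = 12118.4018 lb.

12118.402 lb of product per hectare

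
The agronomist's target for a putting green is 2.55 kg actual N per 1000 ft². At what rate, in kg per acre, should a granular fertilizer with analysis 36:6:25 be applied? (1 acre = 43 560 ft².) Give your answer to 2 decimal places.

308.55 kg of product per acre

Product per 1000 ft² = 2.55 / 36% = 7.08333 kg.
Convert to per acre: 7.08333 × 43.56 = 308.55 kg.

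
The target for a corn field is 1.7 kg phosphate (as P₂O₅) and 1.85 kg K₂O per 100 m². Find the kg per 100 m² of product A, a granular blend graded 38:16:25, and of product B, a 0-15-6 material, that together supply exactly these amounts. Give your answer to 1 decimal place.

6.3 kg product A, 4.6 kg product B

With a, b = kg per 100 m² of product A and product B:
P₂O₅: 0.16·a + 0.15·b = 1.7
K₂O: 0.25·a + 0.06·b = 1.85
Eliminate b: (row1) − 0.15/0.06·(row2) → -0.465·a = -2.925, so a = 6.29032.
Then b = (1.85 − 0.25·6.29032) / 0.06 = 4.62366.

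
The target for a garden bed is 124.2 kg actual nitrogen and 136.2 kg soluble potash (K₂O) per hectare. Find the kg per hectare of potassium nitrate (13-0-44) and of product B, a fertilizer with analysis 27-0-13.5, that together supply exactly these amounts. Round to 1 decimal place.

With a, b = kg per hectare of potassium nitrate and product B:
N: 0.13·a + 0.27·b = 124.2
K₂O: 0.44·a + 0.135·b = 136.2
Eliminate a: (row1) − 0.13/0.44·(row2) → 0.230114·b = 83.9591, so b = 364.859.
Back-substitute: a = (124.2 − 0.27·364.859) / 0.13 = 197.6.

197.6 kg potassium nitrate, 364.9 kg product B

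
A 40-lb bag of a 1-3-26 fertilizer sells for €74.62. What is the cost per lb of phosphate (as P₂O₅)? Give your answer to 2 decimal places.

€62.18 per lb P₂O₅

P₂O₅ in bag = 40 × 3% = 1.2 lb.
Cost per lb P₂O₅ = €74.62 / 1.2 = €62.1833.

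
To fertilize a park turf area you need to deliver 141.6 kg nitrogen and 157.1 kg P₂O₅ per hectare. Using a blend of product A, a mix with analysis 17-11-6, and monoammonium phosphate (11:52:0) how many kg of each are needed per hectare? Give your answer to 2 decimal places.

With a, b = kg per hectare of product A and monoammonium phosphate:
N: 0.17·a + 0.11·b = 141.6
P₂O₅: 0.11·a + 0.52·b = 157.1
Eliminate b: (row1) − 0.11/0.52·(row2) → 0.146731·a = 108.367, so a = 738.545.
Then b = (157.1 − 0.11·738.545) / 0.52 = 145.8847.

738.55 kg product A, 145.88 kg monoammonium phosphate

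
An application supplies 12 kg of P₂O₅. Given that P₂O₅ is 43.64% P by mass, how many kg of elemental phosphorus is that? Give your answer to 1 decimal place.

P = 12 × 0.4364 = 5.2368 kg.

5.2 kg P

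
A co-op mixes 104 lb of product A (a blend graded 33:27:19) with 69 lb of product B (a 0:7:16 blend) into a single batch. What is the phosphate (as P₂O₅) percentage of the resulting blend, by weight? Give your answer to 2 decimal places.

Total mass = 104 + 69 = 173 lb.
P₂O₅ mass = 27%×104 + 7%×69 = 32.91 lb.
% P₂O₅ = 32.91 / 173 = 19.0231%.

19.02% P₂O₅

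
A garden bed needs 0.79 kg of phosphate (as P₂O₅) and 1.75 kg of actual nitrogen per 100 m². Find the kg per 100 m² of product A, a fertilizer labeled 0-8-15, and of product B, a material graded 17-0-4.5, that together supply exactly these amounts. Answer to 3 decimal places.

9.875 kg product A, 10.294 kg product B

Let a = kg of product A, b = kg of product B (per 100 m²).
P₂O₅: 0.08·a + 0·b = 0.79
N: 0·a + 0.17·b = 1.75
Solving simultaneously: a = 9.875, b = 10.2941.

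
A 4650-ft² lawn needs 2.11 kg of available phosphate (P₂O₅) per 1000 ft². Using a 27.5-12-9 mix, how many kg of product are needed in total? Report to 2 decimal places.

Product per 1000 ft² = 2.11 / 12% = 17.5833 kg.
Total product = 17.5833 × 4650 / 1000 = 81.7625 kg.

81.76 kg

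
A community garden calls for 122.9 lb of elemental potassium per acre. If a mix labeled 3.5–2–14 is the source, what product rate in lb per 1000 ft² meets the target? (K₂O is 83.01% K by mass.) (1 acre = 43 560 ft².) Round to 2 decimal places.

As K₂O: 122.9 / 0.8301 = 148.054 lb per acre.
Product per acre = 148.054 / 14% = 1057.53 lb.
Convert to per 1000 ft²: 1057.53 × 0.0229568 = 24.2776 lb.

24.28 lb of product per thousand sq ft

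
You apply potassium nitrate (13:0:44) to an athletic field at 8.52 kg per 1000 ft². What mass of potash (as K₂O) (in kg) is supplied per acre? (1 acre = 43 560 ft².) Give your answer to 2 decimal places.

163.30 kg K₂O per acre

K₂O per 1000 ft² = 8.52 × 44% = 3.7488 kg.
Convert to per acre: 3.7488 × 43.56 = 163.298 kg.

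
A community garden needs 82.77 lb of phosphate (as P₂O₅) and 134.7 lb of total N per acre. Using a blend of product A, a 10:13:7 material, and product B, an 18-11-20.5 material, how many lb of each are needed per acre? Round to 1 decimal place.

Per-acre balance (a = product A, b = product B):
P₂O₅: 0.13·a + 0.11·b = 82.77
N: 0.1·a + 0.18·b = 134.7
From row1: a = (82.77 − 0.11·b) / 0.13.
Into row2: 0.1·(82.77 − 0.11·b)/0.13 + 0.18·b = 134.7 → b = 744.677, a = 6.58065.

6.6 lb product A, 744.7 lb product B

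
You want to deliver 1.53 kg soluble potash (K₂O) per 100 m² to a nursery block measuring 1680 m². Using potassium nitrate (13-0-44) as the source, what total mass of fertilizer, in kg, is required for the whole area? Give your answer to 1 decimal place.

58.4 kg

Product per 100 m² = 1.53 / 44% = 3.47727 kg.
Total product = 3.47727 × 1680 / 100 = 58.4182 kg.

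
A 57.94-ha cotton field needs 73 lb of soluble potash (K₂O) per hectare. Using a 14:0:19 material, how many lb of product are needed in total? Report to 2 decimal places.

22261.16 lb

Product per hectare = 73 / 19% = 384.211 lb.
Total product = 384.211 × 57.94 = 22261.158 lb.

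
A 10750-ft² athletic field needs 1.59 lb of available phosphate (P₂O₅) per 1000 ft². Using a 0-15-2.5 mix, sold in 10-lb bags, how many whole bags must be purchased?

Product per 1000 ft² = 1.59 / 15% = 10.6 lb.
Total product = 10.6 × 10750 / 1000 = 113.95 lb.
Bags = ⌈113.95 / 10⌉ = 12.

12 bags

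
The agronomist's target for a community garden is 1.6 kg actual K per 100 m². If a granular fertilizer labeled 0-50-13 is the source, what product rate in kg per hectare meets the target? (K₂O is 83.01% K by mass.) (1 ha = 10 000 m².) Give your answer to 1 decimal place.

As K₂O: 1.6 / 0.8301 = 1.92748 kg per 100 m².
Product per 100 m² = 1.92748 / 13% = 14.8268 kg.
Convert to per hectare: 14.8268 × 100 = 1482.68 kg.

1482.7 kg of product per hectare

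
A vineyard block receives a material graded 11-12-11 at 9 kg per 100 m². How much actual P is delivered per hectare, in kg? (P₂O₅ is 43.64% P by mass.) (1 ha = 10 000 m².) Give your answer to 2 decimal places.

47.13 kg P per hectare

P₂O₅ per 100 m² = 9 × 12% = 1.08 kg.
Elemental P = 1.08 × 0.4364 = 0.471312 kg per 100 m².
Convert to per hectare: 0.471312 × 100 = 47.1312 kg.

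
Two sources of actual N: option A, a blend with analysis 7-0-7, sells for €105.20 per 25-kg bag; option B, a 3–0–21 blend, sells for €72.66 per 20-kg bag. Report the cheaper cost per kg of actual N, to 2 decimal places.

option A: N per bag = 25 × 7% = 1.75 kg; cost = 105.20 / 1.75 = €60.1143/kg N.
option B: N per bag = 20 × 3% = 0.6 kg; cost = 72.66 / 0.6 = €121.1000/kg N.
option A is cheaper.

€60.11 per kg N (option A)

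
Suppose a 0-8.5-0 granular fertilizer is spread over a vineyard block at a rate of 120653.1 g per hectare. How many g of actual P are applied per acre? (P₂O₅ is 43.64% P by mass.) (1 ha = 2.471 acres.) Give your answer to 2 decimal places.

1811.21 g P per acre

P₂O₅ per hectare = 120653.1 × 8.5% = 10255.5 g.
Elemental P = 10255.5 × 0.4364 = 4475.51 g per hectare.
Convert to per acre: 4475.51 × 0.404694 = 1811.213 g.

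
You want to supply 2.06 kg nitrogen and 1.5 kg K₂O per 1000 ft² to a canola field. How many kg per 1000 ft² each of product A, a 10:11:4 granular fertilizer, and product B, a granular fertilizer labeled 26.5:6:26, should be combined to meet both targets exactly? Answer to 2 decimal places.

Per-1000 ft² balance (a = product A, b = product B):
N: 0.1·a + 0.265·b = 2.06
K₂O: 0.04·a + 0.26·b = 1.5
Eliminate b: (row1) − 0.265/0.26·(row2) → 0.0592308·a = 0.531154, so a = 8.96753.
Then b = (1.5 − 0.04·8.96753) / 0.26 = 4.38961.

8.97 kg product A, 4.39 kg product B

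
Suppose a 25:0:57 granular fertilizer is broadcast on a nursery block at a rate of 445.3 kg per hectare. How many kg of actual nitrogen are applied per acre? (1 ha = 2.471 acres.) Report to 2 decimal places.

45.05 kg N per acre

nitrogen per hectare = 445.3 × 25% = 111.325 kg.
Convert to per acre: 111.325 × 0.404694 = 45.0526 kg.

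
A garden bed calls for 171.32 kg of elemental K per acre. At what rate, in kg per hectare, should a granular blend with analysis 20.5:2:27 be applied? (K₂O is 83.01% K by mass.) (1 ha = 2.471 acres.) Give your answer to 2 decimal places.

As K₂O: 171.32 / 0.8301 = 206.385 kg per acre.
Product per acre = 206.385 / 27% = 764.388 kg.
Convert to per hectare: 764.388 × 2.471 = 1888.803 kg.

1888.80 kg of product per hectare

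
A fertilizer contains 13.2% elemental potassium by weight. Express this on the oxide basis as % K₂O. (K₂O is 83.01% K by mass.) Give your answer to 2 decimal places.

%K₂O = 13.2 / 0.8301 = 15.9017%.

15.90% K₂O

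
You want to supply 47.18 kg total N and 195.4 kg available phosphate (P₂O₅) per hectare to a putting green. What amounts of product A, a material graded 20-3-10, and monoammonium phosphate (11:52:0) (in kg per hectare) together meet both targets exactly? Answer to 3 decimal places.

Let a = kg of product A, b = kg of monoammonium phosphate (per hectare).
N: 0.2·a + 0.11·b = 47.18
P₂O₅: 0.03·a + 0.52·b = 195.4
Solving simultaneously: a = 30.1847, b = 374.0278.

30.185 kg product A, 374.028 kg monoammonium phosphate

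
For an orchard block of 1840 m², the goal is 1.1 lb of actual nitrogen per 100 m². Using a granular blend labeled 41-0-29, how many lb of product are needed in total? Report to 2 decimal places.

Product per 100 m² = 1.1 / 41% = 2.68293 lb.
Total product = 2.68293 × 1840 / 100 = 49.3659 lb.

49.37 lb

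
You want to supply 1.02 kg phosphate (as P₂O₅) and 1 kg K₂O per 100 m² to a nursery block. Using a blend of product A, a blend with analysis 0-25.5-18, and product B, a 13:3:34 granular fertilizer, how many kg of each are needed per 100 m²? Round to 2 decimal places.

Let a = kg of product A, b = kg of product B (per 100 m²).
P₂O₅: 0.255·a + 0.03·b = 1.02
K₂O: 0.18·a + 0.34·b = 1
From row1: a = (1.02 − 0.03·b) / 0.255.
Into row2: 0.18·(1.02 − 0.03·b)/0.255 + 0.34·b = 1 → b = 0.878229, a = 3.89668.

3.90 kg product A, 0.88 kg product B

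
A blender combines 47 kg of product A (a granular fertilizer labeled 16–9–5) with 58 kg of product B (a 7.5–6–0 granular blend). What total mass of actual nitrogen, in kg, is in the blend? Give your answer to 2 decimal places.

N mass = 16%×47 + 7.5%×58 = 11.87 kg.

11.87 kg N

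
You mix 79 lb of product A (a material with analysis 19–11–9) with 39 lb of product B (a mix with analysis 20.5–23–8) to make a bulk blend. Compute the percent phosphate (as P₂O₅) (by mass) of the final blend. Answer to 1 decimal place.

15.0% P₂O₅

Total mass = 79 + 39 = 118 lb.
P₂O₅ mass = 11%×79 + 23%×39 = 17.66 lb.
% P₂O₅ = 17.66 / 118 = 14.9661%.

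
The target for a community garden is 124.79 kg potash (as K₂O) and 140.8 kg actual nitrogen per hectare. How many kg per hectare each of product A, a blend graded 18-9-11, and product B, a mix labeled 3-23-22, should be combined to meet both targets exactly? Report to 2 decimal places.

750.20 kg product A, 192.13 kg product B

With a, b = kg per hectare of product A and product B:
K₂O: 0.11·a + 0.22·b = 124.79
N: 0.18·a + 0.03·b = 140.8
Eliminate b: (row1) − 0.22/0.03·(row2) → -1.21·a = -907.743, so a = 750.201.
Then b = (140.8 − 0.18·750.201) / 0.03 = 192.127.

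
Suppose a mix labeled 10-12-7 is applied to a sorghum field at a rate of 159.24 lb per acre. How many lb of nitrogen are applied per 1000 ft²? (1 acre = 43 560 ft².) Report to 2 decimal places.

nitrogen per acre = 159.24 × 10% = 15.924 lb.
Convert to per 1000 ft²: 15.924 × 0.0229568 = 0.365565 lb.

0.37 lb N per thousand sq ft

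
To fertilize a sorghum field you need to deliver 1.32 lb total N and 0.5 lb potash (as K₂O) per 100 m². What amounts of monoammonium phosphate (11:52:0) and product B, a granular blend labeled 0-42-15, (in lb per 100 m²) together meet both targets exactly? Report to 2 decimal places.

12.00 lb monoammonium phosphate, 3.33 lb product B

Let a = lb of monoammonium phosphate, b = lb of product B (per 100 m²).
N: 0.11·a + 0·b = 1.32
K₂O: 0·a + 0.15·b = 0.5
Solving simultaneously: a = 12, b = 3.33333.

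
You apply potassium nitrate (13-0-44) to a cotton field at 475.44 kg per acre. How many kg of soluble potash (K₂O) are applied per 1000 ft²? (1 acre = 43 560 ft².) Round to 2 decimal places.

4.80 kg K₂O per thousand sq ft

K₂O per acre = 475.44 × 44% = 209.194 kg.
Convert to per 1000 ft²: 209.194 × 0.0229568 = 4.80242 kg.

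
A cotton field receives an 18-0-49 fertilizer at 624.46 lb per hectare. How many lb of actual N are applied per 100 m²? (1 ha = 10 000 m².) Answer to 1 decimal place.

1.1 lb N per hundred sq m

nitrogen per hectare = 624.46 × 18% = 112.403 lb.
Convert to per 100 m²: 112.403 × 0.01 = 1.12403 lb.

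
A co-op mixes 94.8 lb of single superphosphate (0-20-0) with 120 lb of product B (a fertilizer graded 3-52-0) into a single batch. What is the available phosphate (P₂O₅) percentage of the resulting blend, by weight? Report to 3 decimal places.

37.877% P₂O₅

Total mass = 94.8 + 120 = 214.8 lb.
P₂O₅ mass = 20%×94.8 + 52%×120 = 81.36 lb.
% P₂O₅ = 81.36 / 214.8 = 37.8771%.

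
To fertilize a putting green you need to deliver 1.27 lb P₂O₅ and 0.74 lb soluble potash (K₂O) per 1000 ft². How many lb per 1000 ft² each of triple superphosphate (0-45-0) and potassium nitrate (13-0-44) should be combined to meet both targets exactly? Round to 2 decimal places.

2.82 lb triple superphosphate, 1.68 lb potassium nitrate

Let a = lb of triple superphosphate, b = lb of potassium nitrate (per 1000 ft²).
P₂O₅: 0.45·a + 0·b = 1.27
K₂O: 0·a + 0.44·b = 0.74
Solving simultaneously: a = 2.82222, b = 1.68182.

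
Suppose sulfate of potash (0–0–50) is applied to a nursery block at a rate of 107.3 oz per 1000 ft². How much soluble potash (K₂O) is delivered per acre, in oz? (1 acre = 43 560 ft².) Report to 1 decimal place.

2337.0 oz K₂O per acre

K₂O per 1000 ft² = 107.3 × 50% = 53.65 oz.
Convert to per acre: 53.65 × 43.56 = 2336.99 oz.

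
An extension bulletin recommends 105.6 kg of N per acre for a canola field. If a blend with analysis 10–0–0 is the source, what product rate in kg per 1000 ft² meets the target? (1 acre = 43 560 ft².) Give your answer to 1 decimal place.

Product per acre = 105.6 / 10% = 1056 kg.
Convert to per 1000 ft²: 1056 × 0.0229568 = 24.2424 kg.

24.2 kg of product per thousand sq ft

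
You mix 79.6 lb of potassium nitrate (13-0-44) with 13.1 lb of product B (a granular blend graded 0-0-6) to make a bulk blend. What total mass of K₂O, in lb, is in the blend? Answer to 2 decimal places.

35.81 lb K₂O

K₂O mass = 44%×79.6 + 6%×13.1 = 35.81 lb.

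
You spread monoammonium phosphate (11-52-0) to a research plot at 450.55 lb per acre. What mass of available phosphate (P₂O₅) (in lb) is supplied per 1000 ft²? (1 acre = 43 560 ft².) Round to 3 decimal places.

5.378 lb P₂O₅ per thousand sq ft

P₂O₅ per acre = 450.55 × 52% = 234.286 lb.
Convert to per 1000 ft²: 234.286 × 0.0229568 = 5.37847 lb.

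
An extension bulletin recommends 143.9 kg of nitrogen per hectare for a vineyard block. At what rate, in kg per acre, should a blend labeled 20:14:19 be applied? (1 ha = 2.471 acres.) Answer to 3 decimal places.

291.178 kg of product per acre

Product per hectare = 143.9 / 20% = 719.5 kg.
Convert to per acre: 719.5 × 0.404694 = 291.1777 kg.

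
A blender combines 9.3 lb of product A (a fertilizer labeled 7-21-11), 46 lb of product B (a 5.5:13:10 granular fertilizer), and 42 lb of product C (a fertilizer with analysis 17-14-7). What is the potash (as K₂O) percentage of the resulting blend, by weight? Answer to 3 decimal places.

Total mass = 9.3 + 46 + 42 = 97.3 lb.
K₂O mass = 11%×9.3 + 10%×46 + 7%×42 = 8.563 lb.
% K₂O = 8.563 / 97.3 = 8.80062%.

8.801% K₂O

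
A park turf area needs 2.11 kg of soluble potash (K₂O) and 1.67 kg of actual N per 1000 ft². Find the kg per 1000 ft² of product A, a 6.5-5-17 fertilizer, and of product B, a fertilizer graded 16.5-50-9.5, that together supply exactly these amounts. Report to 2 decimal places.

8.66 kg product A, 6.71 kg product B

Per-1000 ft² balance (a = product A, b = product B):
K₂O: 0.17·a + 0.095·b = 2.11
N: 0.065·a + 0.165·b = 1.67
Eliminate b: (row1) − 0.095/0.165·(row2) → 0.132576·a = 1.14848, so a = 8.66286.
Then b = (1.67 − 0.065·8.66286) / 0.165 = 6.70857.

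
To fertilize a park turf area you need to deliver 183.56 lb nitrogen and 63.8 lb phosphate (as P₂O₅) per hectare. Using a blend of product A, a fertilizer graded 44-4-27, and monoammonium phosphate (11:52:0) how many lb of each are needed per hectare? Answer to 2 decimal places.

Per-hectare balance (a = product A, b = monoammonium phosphate):
N: 0.44·a + 0.11·b = 183.56
P₂O₅: 0.04·a + 0.52·b = 63.8
From row1: a = (183.56 − 0.11·b) / 0.44.
Into row2: 0.04·(183.56 − 0.11·b)/0.44 + 0.52·b = 63.8 → b = 92.3779, a = 394.087.

394.09 lb product A, 92.38 lb monoammonium phosphate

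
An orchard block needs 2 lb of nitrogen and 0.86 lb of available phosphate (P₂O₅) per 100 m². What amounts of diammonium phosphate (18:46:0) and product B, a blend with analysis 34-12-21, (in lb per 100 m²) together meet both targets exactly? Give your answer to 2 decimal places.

0.39 lb diammonium phosphate, 5.68 lb product B

Let a = lb of diammonium phosphate, b = lb of product B (per 100 m²).
N: 0.18·a + 0.34·b = 2
P₂O₅: 0.46·a + 0.12·b = 0.86
From row1: a = (2 − 0.34·b) / 0.18.
Into row2: 0.46·(2 − 0.34·b)/0.18 + 0.12·b = 0.86 → b = 5.67656, a = 0.388724.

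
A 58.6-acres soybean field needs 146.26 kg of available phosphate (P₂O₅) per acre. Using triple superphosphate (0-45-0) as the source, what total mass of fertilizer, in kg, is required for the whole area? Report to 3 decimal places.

Product per acre = 146.26 / 45% = 325.022 kg.
Total product = 325.022 × 58.6 = 19046.3022 kg.

19046.302 kg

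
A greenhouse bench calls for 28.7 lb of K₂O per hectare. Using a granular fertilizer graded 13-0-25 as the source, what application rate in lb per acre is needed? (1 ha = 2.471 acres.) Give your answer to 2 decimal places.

Product per hectare = 28.7 / 25% = 114.8 lb.
Convert to per acre: 114.8 × 0.404694 = 46.4589 lb.

46.46 lb of product per acre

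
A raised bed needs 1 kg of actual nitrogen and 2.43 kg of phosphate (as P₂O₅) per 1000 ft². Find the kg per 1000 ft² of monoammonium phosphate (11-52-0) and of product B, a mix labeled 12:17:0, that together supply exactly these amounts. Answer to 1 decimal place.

Let a = kg of monoammonium phosphate, b = kg of product B (per 1000 ft²).
N: 0.11·a + 0.12·b = 1
P₂O₅: 0.52·a + 0.17·b = 2.43
Solving simultaneously: a = 2.78261, b = 5.78261.

2.8 kg monoammonium phosphate, 5.8 kg product B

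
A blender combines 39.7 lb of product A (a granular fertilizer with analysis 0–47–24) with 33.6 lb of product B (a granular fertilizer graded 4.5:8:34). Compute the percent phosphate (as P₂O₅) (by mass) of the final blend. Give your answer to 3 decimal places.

Total mass = 39.7 + 33.6 = 73.3 lb.
P₂O₅ mass = 47%×39.7 + 8%×33.6 = 21.347 lb.
% P₂O₅ = 21.347 / 73.3 = 29.1228%.

29.123% P₂O₅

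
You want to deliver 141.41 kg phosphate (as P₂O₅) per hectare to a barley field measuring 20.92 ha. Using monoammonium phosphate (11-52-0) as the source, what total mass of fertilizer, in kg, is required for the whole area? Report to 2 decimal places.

Product per hectare = 141.41 / 52% = 271.942 kg.
Total product = 271.942 × 20.92 = 5689.033 kg.

5689.03 kg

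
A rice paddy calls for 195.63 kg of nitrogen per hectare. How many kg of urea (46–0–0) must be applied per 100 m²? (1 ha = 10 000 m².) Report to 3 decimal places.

Product per hectare = 195.63 / 46% = 425.283 kg.
Convert to per 100 m²: 425.283 × 0.01 = 4.25283 kg.

4.253 kg of product per hundred sq m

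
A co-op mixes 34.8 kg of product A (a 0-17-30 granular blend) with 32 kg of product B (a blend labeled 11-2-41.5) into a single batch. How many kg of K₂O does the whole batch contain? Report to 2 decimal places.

K₂O mass = 30%×34.8 + 41.5%×32 = 23.72 kg.

23.72 kg K₂O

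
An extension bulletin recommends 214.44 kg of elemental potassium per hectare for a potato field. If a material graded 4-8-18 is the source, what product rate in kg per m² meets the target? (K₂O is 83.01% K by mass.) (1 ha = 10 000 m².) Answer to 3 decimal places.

0.144 kg of product per sq m

As K₂O: 214.44 / 0.8301 = 258.33 kg per hectare.
Product per hectare = 258.33 / 18% = 1435.17 kg.
Convert to per m²: 1435.17 × 0.0001 = 0.143517 kg.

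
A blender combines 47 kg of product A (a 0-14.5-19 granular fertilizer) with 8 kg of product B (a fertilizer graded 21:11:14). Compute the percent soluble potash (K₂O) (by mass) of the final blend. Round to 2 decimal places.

Total mass = 47 + 8 = 55 kg.
K₂O mass = 19%×47 + 14%×8 = 10.05 kg.
% K₂O = 10.05 / 55 = 18.2727%.

18.27% K₂O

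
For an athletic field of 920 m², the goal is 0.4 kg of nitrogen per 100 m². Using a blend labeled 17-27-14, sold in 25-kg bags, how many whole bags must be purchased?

1 bags

Product per 100 m² = 0.4 / 17% = 2.35294 kg.
Total product = 2.35294 × 920 / 100 = 21.6471 kg.
Bags = ⌈21.6471 / 25⌉ = 1.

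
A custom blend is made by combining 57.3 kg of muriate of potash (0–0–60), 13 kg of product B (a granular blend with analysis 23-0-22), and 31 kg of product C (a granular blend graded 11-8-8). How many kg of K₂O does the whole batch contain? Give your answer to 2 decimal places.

K₂O mass = 60%×57.3 + 22%×13 + 8%×31 = 39.72 kg.

39.72 kg K₂O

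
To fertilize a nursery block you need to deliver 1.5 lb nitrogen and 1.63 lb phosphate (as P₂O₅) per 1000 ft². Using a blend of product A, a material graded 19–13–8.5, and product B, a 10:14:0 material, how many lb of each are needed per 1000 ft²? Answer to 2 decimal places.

With a, b = lb per 1000 ft² of product A and product B:
N: 0.19·a + 0.1·b = 1.5
P₂O₅: 0.13·a + 0.14·b = 1.63
Eliminate b: (row1) − 0.1/0.14·(row2) → 0.0971429·a = 0.335714, so a = 3.45588.
Then b = (1.63 − 0.13·3.45588) / 0.14 = 8.43382.

3.46 lb product A, 8.43 lb product B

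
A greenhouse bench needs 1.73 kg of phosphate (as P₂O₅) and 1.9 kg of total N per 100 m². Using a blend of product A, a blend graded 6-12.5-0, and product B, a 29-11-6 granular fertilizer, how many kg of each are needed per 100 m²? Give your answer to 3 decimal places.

With a, b = kg per 100 m² of product A and product B:
P₂O₅: 0.125·a + 0.11·b = 1.73
N: 0.06·a + 0.29·b = 1.9
Eliminate b: (row1) − 0.11/0.29·(row2) → 0.102241·a = 1.00931, so a = 9.87184.
Then b = (1.9 − 0.06·9.87184) / 0.29 = 4.50927.

9.872 kg product A, 4.509 kg product B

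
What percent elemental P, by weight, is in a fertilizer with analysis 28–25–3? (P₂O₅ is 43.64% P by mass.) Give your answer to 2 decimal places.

%P = 25 × 0.4364 = 10.91%.

10.91% P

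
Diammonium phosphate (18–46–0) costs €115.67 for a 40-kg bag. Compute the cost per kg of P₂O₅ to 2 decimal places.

€6.29 per kg P₂O₅

P₂O₅ in bag = 40 × 46% = 18.4 kg.
Cost per kg P₂O₅ = €115.67 / 18.4 = €6.2864.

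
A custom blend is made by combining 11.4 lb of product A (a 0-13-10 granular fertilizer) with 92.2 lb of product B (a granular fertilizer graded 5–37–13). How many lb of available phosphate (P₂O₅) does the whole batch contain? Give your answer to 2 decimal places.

P₂O₅ mass = 13%×11.4 + 37%×92.2 = 35.596 lb.

35.60 lb P₂O₅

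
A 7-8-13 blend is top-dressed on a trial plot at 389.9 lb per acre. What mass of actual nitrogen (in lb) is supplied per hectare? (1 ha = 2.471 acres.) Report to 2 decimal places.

67.44 lb N per hectare

nitrogen per acre = 389.9 × 7% = 27.293 lb.
Convert to per hectare: 27.293 × 2.471 = 67.441 lb.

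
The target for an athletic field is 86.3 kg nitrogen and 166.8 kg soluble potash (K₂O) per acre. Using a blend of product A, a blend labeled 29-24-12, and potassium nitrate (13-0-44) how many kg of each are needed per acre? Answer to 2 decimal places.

Per-acre balance (a = product A, b = potassium nitrate):
N: 0.29·a + 0.13·b = 86.3
K₂O: 0.12·a + 0.44·b = 166.8
From row1: a = (86.3 − 0.13·b) / 0.29.
Into row2: 0.12·(86.3 − 0.13·b)/0.29 + 0.44·b = 166.8 → b = 339.429, a = 145.429.

145.43 kg product A, 339.43 kg potassium nitrate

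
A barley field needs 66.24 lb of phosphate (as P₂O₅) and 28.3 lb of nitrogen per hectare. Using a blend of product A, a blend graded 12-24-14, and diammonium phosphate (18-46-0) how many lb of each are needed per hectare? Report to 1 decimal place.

91.2 lb product A, 96.4 lb diammonium phosphate

Let a = lb of product A, b = lb of diammonium phosphate (per hectare).
P₂O₅: 0.24·a + 0.46·b = 66.24
N: 0.12·a + 0.18·b = 28.3
From row1: a = (66.24 − 0.46·b) / 0.24.
Into row2: 0.12·(66.24 − 0.46·b)/0.24 + 0.18·b = 28.3 → b = 96.4, a = 91.2333.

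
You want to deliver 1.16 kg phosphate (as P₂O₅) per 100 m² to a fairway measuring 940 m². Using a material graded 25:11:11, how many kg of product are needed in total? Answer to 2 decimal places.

99.13 kg

Product per 100 m² = 1.16 / 11% = 10.5455 kg.
Total product = 10.5455 × 940 / 100 = 99.1273 kg.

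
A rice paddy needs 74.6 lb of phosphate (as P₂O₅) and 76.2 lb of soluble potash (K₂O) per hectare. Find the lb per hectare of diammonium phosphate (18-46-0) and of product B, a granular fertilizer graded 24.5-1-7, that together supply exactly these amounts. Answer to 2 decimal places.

Per-hectare balance (a = diammonium phosphate, b = product B):
P₂O₅: 0.46·a + 0.01·b = 74.6
K₂O: 0·a + 0.07·b = 76.2
Solving simultaneously: a = 138.509, b = 1088.571.

138.51 lb diammonium phosphate, 1088.57 lb product B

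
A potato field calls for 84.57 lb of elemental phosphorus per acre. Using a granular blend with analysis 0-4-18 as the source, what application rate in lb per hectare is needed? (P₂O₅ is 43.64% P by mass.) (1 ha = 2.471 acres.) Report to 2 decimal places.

11971.38 lb of product per hectare

As P₂O₅: 84.57 / 0.4364 = 193.79 lb per acre.
Product per acre = 193.79 / 4% = 4844.75 lb.
Convert to per hectare: 4844.75 × 2.471 = 11971.383 lb.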